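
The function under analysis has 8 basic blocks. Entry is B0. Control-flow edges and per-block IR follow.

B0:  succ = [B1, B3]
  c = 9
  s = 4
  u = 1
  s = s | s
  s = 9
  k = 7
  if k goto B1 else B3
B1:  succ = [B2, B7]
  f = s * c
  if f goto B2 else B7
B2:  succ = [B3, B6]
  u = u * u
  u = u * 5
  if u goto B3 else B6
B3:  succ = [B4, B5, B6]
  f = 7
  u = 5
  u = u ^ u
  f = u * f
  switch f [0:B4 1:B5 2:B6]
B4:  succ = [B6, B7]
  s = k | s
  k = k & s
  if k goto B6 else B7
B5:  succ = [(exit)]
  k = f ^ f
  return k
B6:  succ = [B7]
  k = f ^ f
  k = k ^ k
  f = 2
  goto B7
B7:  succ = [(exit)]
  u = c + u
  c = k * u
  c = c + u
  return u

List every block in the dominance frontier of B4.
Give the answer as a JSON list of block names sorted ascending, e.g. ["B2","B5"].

idom tree: B1←B0 B2←B1 B3←B0 B4←B3 B5←B3 B6←B0 B7←B0
Dom∩ at merges:
  B3: preds {B0,B2}: {B0} ∩ {B0,B1,B2} = {B0}; idom=B0
  B6: preds {B2,B3,B4}: {B0,B1,B2} ∩ {B0,B3} ∩ {B0,B3,B4} = {B0}; idom=B0
  B7: preds {B1,B4,B6}: {B0,B1} ∩ {B0,B3,B4} ∩ {B0,B6} = {B0}; idom=B0

Frontier:
  B3←B0: walk · to B0
  B3←B2: walk B2→B1 to B0
  B6←B2: walk B2→B1 to B0
  B6←B3: walk B3 to B0
  B6←B4: walk B4→B3 to B0
  B7←B1: walk B1 to B0
  B7←B4: walk B4→B3 to B0
  B7←B6: walk B6 to B0
  DF(B0)=∅
  DF(B1)={B3,B6,B7}
  DF(B2)={B3,B6}
  DF(B3)={B6,B7}
  DF(B4)={B6,B7}
  DF(B5)=∅
  DF(B6)={B7}
  DF(B7)=∅

DF(B4) = ["B6", "B7"]

Answer: ["B6", "B7"]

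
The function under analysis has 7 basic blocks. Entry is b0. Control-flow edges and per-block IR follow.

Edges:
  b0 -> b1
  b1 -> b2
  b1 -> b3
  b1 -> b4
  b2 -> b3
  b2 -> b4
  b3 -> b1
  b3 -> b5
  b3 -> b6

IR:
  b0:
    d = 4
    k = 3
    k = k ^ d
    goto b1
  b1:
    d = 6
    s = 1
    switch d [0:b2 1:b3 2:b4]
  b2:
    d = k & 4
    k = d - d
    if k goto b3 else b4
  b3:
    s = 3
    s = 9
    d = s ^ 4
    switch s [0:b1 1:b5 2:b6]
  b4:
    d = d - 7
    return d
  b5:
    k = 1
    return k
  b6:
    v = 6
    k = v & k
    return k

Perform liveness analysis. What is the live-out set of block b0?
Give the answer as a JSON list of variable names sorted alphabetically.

Answer: ["k"]

Working:
Block summaries:
  b0: {d,k} / ∅
  b1: {d,s} / ∅
  b2: {d,k} / {k}
  b3: {d,s} / ∅
  b4: {d} / {d}
  b5: {k} / ∅
  b6: {k,v} / {k}

Live sets:
  b0: in=∅ out={k}
  b1: in={k} out={d,k}
  b2: in={k} out={d,k}
  b3: in={k} out={k}
  b4: in={d} out=∅
  b5: in=∅ out=∅
  b6: in={k} out=∅

live-out(b0) = ["k"]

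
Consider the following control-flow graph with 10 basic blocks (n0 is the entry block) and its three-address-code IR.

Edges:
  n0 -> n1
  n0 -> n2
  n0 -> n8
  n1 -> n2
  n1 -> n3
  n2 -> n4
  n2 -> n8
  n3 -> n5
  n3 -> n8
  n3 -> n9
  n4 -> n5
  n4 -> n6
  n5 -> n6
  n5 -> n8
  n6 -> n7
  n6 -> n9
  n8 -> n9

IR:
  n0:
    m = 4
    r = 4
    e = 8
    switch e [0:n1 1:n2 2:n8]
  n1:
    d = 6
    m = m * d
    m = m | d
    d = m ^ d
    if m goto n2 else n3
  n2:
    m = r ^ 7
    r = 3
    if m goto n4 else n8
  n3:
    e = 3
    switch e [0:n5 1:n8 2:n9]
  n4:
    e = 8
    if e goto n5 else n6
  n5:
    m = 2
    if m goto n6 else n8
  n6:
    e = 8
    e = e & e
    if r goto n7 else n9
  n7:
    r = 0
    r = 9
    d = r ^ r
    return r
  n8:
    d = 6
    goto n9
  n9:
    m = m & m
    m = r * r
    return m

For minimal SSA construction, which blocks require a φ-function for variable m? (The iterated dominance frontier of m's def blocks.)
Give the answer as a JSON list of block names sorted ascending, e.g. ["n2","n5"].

idom tree: n1←n0 n2←n0 n3←n1 n4←n2 n5←n0 n6←n0 n7←n6 n8←n0 n9←n0
Dom∩ at merges:
  n2: preds {n0,n1}: {n0} ∩ {n0,n1} = {n0}; idom=n0
  n5: preds {n3,n4}: {n0,n1,n3} ∩ {n0,n2,n4} = {n0}; idom=n0
  n6: preds {n4,n5}: {n0,n2,n4} ∩ {n0,n5} = {n0}; idom=n0
  n8: preds {n0,n2,n3,n5}: {n0} ∩ {n0,n2} ∩ {n0,n1,n3} ∩ {n0,n5} = {n0}; idom=n0
  n9: preds {n3,n6,n8}: {n0,n1,n3} ∩ {n0,n6} ∩ {n0,n8} = {n0}; idom=n0

Frontier:
  n2←n0: walk · to n0
  n2←n1: walk n1 to n0
  n5←n3: walk n3→n1 to n0
  n5←n4: walk n4→n2 to n0
  n6←n4: walk n4→n2 to n0
  n6←n5: walk n5 to n0
  n8←n0: walk · to n0
  n8←n2: walk n2 to n0
  n8←n3: walk n3→n1 to n0
  n8←n5: walk n5 to n0
  n9←n3: walk n3→n1 to n0
  n9←n6: walk n6 to n0
  n9←n8: walk n8 to n0
  n0 → ∅
  n1 → {n2,n5,n8,n9}
  n2 → {n5,n6,n8}
  n3 → {n5,n8,n9}
  n4 → {n5,n6}
  n5 → {n6,n8}
  n6 → {n9}
  n7 → ∅
  n8 → {n9}
  n9 → ∅

φ for m: defs {n0,n1,n2,n5,n9}
  DF⁺ = {n2,n5,n6,n8,n9}

Answer: ["n2", "n5", "n6", "n8", "n9"]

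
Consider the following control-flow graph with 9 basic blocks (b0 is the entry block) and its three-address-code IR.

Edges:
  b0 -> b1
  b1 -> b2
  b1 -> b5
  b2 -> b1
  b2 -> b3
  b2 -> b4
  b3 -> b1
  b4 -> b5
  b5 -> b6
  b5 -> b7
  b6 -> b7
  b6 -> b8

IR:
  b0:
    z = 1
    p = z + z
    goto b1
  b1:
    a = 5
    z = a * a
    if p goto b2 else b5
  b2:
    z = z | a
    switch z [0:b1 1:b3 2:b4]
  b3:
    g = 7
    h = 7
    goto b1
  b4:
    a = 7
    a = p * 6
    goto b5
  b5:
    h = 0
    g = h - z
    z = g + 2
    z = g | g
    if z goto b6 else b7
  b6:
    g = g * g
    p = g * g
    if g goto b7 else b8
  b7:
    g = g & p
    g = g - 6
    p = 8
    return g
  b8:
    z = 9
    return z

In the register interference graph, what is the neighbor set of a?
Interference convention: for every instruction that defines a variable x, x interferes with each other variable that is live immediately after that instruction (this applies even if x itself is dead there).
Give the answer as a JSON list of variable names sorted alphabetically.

Answer: ["p", "z"]

Working:
Block summaries:
  b0 def {p,z} use ∅
  b1 def {a,z} use {p}
  b2 def {z} use {a,z}
  b3 def {g,h} use ∅
  b4 def {a} use {p}
  b5 def {g,h,z} use {z}
  b6 def {g,p} use {g}
  b7 def {g,p} use {g,p}
  b8 def {z} use ∅

Live sets:
  b0: in=∅ out={p}
  b1: in={p} out={a,p,z}
  b2: in={a,p,z} out={p,z}
  b3: in={p} out={p}
  b4: in={p,z} out={p,z}
  b5: in={p,z} out={g,p}
  b6: in={g} out={g,p}
  b7: in={g,p} out=∅
  b8: in=∅ out=∅

Interference:
  a↔{p,z}
  g↔{p,z}
  h↔{p,z}
  p↔{a,g,h,z}
  z↔{a,g,h,p}

N(a) = ["p", "z"]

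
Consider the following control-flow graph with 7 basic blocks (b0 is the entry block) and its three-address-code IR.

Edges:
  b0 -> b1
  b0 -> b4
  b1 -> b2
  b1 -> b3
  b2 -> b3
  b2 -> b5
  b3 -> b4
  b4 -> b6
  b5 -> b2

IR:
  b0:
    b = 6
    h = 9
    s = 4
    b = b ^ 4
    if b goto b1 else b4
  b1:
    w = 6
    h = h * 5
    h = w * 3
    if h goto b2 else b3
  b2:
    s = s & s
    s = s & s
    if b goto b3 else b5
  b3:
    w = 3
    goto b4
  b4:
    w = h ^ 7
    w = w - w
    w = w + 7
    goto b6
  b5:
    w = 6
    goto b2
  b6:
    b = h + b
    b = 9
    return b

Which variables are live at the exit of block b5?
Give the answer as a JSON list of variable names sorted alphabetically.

def/use:
  b0 def {b,h,s} use ∅
  b1 def {h,w} use {h}
  b2 def {s} use {b,s}
  b3 def {w} use ∅
  b4 def {w} use {h}
  b5 def {w} use ∅
  b6 def {b} use {b,h}

Backward fixpoint:
  b0 li=∅ lo={b,h,s}
  b1 li={b,h,s} lo={b,h,s}
  b2 li={b,h,s} lo={b,h,s}
  b3 li={b,h} lo={b,h}
  b4 li={b,h} lo={b,h}
  b5 li={b,h,s} lo={b,h,s}
  b6 li={b,h} lo=∅

live-out(b5) = ["b", "h", "s"]

Answer: ["b", "h", "s"]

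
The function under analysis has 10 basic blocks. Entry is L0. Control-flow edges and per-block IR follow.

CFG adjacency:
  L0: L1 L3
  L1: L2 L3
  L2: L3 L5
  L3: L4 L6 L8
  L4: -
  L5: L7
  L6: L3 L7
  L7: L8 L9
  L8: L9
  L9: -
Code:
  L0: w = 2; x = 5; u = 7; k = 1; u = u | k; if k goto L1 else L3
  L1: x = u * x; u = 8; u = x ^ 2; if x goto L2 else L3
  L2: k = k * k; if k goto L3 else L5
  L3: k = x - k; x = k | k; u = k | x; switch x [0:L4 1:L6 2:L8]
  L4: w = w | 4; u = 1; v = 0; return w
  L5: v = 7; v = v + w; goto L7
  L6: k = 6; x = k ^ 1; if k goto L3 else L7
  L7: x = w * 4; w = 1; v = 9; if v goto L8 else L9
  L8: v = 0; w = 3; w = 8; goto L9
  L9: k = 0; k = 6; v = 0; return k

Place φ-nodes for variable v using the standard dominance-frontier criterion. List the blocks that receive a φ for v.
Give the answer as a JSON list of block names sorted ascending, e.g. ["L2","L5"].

idom tree: L1←L0 L2←L1 L3←L0 L4←L3 L5←L2 L6←L3 L7←L0 L8←L0 L9←L0
Join-block Dom:
  L3: preds {L0,L1,L2,L6}: {L0} ∩ {L0,L1} ∩ {L0,L1,L2} ∩ {L0,L3,L6} = {L0}; idom=L0
  L7: preds {L5,L6}: {L0,L1,L2,L5} ∩ {L0,L3,L6} = {L0}; idom=L0
  L8: preds {L3,L7}: {L0,L3} ∩ {L0,L7} = {L0}; idom=L0
  L9: preds {L7,L8}: {L0,L7} ∩ {L0,L8} = {L0}; idom=L0

Frontier:
  L3←L0: walk · to L0
  L3←L1: walk L1 to L0
  L3←L2: walk L2→L1 to L0
  L3←L6: walk L6→L3 to L0
  L7←L5: walk L5→L2→L1 to L0
  L7←L6: walk L6→L3 to L0
  L8←L3: walk L3 to L0
  L8←L7: walk L7 to L0
  L9←L7: walk L7 to L0
  L9←L8: walk L8 to L0
  DF(L0)=∅
  DF(L1)={L3,L7}
  DF(L2)={L3,L7}
  DF(L3)={L3,L7,L8}
  DF(L4)=∅
  DF(L5)={L7}
  DF(L6)={L3,L7}
  DF(L7)={L8,L9}
  DF(L8)={L9}
  DF(L9)=∅

φ for v: defs {L4,L5,L7,L8,L9}
  DF⁺ = {L7,L8,L9}

Answer: ["L7", "L8", "L9"]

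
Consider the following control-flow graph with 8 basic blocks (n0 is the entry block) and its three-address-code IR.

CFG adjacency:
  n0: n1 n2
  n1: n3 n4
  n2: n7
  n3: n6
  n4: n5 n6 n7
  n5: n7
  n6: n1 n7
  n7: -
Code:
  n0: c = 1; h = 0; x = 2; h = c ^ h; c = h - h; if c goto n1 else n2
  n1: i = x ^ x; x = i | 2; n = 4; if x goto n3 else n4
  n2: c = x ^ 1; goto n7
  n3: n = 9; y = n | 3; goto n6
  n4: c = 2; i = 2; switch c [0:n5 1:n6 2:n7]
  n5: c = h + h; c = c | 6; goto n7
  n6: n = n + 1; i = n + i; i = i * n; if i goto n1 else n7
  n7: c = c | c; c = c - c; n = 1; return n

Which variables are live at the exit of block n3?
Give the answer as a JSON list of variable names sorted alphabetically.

Answer: ["c", "h", "i", "n", "x"]

Derivation:
Block summaries:
  n0: def={c,h,x} ue=∅
  n1: def={i,n,x} ue={x}
  n2: def={c} ue={x}
  n3: def={n,y} ue=∅
  n4: def={c,i} ue=∅
  n5: def={c} ue={h}
  n6: def={i,n} ue={i,n}
  n7: def={c,n} ue={c}

Live sets:
  live n0: ∅→{c,h,x}
  live n1: {c,h,x}→{c,h,i,n,x}
  live n2: {x}→{c}
  live n3: {c,h,i,x}→{c,h,i,n,x}
  live n4: {h,n,x}→{c,h,i,n,x}
  live n5: {h}→{c}
  live n6: {c,h,i,n,x}→{c,h,x}
  live n7: {c}→∅

live-out(n3) = ["c", "h", "i", "n", "x"]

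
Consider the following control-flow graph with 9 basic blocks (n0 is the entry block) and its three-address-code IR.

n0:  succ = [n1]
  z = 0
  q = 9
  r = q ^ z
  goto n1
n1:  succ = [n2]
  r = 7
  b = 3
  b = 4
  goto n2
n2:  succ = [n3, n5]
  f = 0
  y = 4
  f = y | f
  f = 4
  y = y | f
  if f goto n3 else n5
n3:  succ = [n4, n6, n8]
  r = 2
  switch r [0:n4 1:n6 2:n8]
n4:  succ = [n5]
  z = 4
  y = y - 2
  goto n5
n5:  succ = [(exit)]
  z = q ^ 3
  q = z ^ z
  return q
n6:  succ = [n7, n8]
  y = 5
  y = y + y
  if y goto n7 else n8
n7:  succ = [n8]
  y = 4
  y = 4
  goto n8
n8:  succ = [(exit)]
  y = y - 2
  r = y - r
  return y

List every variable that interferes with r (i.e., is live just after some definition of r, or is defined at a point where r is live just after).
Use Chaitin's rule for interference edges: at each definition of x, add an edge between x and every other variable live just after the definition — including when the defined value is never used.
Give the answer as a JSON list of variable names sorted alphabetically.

Answer: ["q", "y"]

Working:
Per-block:
  n0 def {q,r,z} use ∅
  n1 def {b,r} use ∅
  n2 def {f,y} use ∅
  n3 def {r} use ∅
  n4 def {y,z} use {y}
  n5 def {q,z} use {q}
  n6 def {y} use ∅
  n7 def {y} use ∅
  n8 def {r,y} use {r,y}

Backward fixpoint:
  n0 li=∅ lo={q}
  n1 li={q} lo={q}
  n2 li={q} lo={q,y}
  n3 li={q,y} lo={q,r,y}
  n4 li={q,y} lo={q}
  n5 li={q} lo=∅
  n6 li={r} lo={r,y}
  n7 li={r} lo={r,y}
  n8 li={r,y} lo=∅

Conflict graph:
  b — {q}
  f — {q,y}
  q — {b,f,r,y,z}
  r — {q,y}
  y — {f,q,r,z}
  z — {q,y}

N(r) = ["q", "y"]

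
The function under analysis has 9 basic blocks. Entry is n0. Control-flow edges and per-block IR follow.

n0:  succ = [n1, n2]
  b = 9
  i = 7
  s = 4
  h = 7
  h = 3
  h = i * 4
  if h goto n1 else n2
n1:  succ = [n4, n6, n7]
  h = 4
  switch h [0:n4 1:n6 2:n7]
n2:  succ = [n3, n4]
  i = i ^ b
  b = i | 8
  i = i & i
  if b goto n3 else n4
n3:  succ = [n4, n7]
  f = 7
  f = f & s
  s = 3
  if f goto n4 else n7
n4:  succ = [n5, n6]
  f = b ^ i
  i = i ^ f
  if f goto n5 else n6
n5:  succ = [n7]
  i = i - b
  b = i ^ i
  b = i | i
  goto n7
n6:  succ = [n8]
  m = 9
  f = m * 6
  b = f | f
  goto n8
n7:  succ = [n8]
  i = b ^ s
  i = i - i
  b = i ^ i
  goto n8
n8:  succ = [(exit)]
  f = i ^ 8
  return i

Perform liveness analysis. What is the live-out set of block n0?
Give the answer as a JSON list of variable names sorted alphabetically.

Answer: ["b", "i", "s"]

Derivation:
Per-block:
  n0 def {b,h,i,s} use ∅
  n1 def {h} use ∅
  n2 def {b,i} use {b,i}
  n3 def {f,s} use {s}
  n4 def {f,i} use {b,i}
  n5 def {b,i} use {b,i}
  n6 def {b,f,m} use ∅
  n7 def {b,i} use {b,s}
  n8 def {f} use {i}

Backward fixpoint:
  live n0: ∅→{b,i,s}
  live n1: {b,i,s}→{b,i,s}
  live n2: {b,i,s}→{b,i,s}
  live n3: {b,i,s}→{b,i,s}
  live n4: {b,i,s}→{b,i,s}
  live n5: {b,i,s}→{b,s}
  live n6: {i}→{i}
  live n7: {b,s}→{i}
  live n8: {i}→∅

live-out(n0) = ["b", "i", "s"]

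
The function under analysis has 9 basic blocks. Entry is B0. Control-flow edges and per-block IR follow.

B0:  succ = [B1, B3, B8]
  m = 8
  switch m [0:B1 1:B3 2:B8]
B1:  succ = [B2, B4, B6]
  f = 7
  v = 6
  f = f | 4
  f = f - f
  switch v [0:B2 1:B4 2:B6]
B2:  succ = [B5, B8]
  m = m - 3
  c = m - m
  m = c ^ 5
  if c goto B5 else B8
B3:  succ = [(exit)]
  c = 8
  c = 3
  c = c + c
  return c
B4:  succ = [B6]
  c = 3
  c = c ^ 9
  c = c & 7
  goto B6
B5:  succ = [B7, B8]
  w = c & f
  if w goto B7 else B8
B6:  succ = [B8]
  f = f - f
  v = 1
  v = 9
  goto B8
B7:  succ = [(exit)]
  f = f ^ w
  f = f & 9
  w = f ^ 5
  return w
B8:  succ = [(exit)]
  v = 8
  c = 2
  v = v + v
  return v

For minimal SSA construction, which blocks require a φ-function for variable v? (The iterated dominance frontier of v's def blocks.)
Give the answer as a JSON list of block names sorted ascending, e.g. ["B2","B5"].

Answer: ["B8"]

Working:
idom tree: B1←B0 B2←B1 B3←B0 B4←B1 B5←B2 B6←B1 B7←B5 B8←B0
Join-block Dom:
  B6: preds {B1,B4}: {B0,B1} ∩ {B0,B1,B4} = {B0,B1}; idom=B1
  B8: preds {B0,B2,B5,B6}: {B0} ∩ {B0,B1,B2} ∩ {B0,B1,B2,B5} ∩ {B0,B1,B6} = {B0}; idom=B0

DF walk-up:
  join B6 pred B1: · stop@B1
  join B6 pred B4: B4 stop@B1
  join B8 pred B0: · stop@B0
  join B8 pred B2: B2→B1 stop@B0
  join B8 pred B5: B5→B2→B1 stop@B0
  join B8 pred B6: B6→B1 stop@B0
  B0: DF=∅
  B1: DF={B8}
  B2: DF={B8}
  B3: DF=∅
  B4: DF={B6}
  B5: DF={B8}
  B6: DF={B8}
  B7: DF=∅
  B8: DF=∅

φ for v: defs {B1,B6,B8}
  DF⁺ = {B8}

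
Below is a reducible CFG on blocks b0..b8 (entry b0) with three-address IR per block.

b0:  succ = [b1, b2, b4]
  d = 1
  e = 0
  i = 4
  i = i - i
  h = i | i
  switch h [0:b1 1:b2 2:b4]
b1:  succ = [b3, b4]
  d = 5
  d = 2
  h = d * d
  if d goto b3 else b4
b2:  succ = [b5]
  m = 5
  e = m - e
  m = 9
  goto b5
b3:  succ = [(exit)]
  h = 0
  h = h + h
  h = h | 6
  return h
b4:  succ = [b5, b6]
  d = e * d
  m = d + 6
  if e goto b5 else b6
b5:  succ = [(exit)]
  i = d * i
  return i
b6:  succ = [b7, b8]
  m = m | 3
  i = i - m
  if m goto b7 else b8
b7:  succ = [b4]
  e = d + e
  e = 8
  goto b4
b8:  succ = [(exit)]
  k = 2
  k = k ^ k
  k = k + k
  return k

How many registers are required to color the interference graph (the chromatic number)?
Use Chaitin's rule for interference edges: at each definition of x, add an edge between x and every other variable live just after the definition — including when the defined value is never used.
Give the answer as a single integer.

Block summaries:
  b0: {d,e,h,i} / ∅
  b1: {d,h} / ∅
  b2: {e,m} / {e}
  b3: {h} / ∅
  b4: {d,m} / {d,e}
  b5: {i} / {d,i}
  b6: {i,m} / {i,m}
  b7: {e} / {d,e}
  b8: {k} / ∅

Liveness:
  live b0: ∅→{d,e,i}
  live b1: {e,i}→{d,e,i}
  live b2: {d,e,i}→{d,i}
  live b3: ∅→∅
  live b4: {d,e,i}→{d,e,i,m}
  live b5: {d,i}→∅
  live b6: {d,e,i,m}→{d,e,i}
  live b7: {d,e,i}→{d,e,i}
  live b8: ∅→∅

Interfere edges:
  d↔{e,h,i,m}
  e↔{d,h,i,m}
  h↔{d,e,i}
  i↔{d,e,h,m}
  k↔∅
  m↔{d,e,i}

Chromatic number:
  clique {d,e,h,i} ⇒ need ≥ 4
  4-colouring: c0={d,k}  c1={e}  c2={i}  c3={h,m}
  χ = 4

Answer: 4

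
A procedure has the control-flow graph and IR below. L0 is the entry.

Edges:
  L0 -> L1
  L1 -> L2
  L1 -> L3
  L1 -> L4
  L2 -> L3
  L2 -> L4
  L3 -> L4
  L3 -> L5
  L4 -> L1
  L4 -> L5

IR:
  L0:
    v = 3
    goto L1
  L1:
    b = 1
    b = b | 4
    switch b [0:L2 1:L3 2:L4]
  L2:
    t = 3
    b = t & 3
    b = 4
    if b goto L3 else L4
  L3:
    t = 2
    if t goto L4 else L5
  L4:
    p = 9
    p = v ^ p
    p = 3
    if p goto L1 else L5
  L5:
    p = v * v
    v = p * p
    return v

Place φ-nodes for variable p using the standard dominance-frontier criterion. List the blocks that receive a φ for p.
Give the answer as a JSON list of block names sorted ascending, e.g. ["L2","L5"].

idom tree: L1←L0 L2←L1 L3←L1 L4←L1 L5←L1
Dom∩ at merges:
  L1: preds {L0,L4}: {L0} ∩ {L0,L1,L4} = {L0}; idom=L0
  L3: preds {L1,L2}: {L0,L1} ∩ {L0,L1,L2} = {L0,L1}; idom=L1
  L4: preds {L1,L2,L3}: {L0,L1} ∩ {L0,L1,L2} ∩ {L0,L1,L3} = {L0,L1}; idom=L1
  L5: preds {L3,L4}: {L0,L1,L3} ∩ {L0,L1,L4} = {L0,L1}; idom=L1

Frontier:
  join L1 pred L0: · stop@L0
  join L1 pred L4: L4→L1 stop@L0
  join L3 pred L1: · stop@L1
  join L3 pred L2: L2 stop@L1
  join L4 pred L1: · stop@L1
  join L4 pred L2: L2 stop@L1
  join L4 pred L3: L3 stop@L1
  join L5 pred L3: L3 stop@L1
  join L5 pred L4: L4 stop@L1
  DF(L0)=∅
  DF(L1)={L1}
  DF(L2)={L3,L4}
  DF(L3)={L4,L5}
  DF(L4)={L1,L5}
  DF(L5)=∅

φ for p: defs {L4,L5}
  DF⁺ = {L1,L5}

Answer: ["L1", "L5"]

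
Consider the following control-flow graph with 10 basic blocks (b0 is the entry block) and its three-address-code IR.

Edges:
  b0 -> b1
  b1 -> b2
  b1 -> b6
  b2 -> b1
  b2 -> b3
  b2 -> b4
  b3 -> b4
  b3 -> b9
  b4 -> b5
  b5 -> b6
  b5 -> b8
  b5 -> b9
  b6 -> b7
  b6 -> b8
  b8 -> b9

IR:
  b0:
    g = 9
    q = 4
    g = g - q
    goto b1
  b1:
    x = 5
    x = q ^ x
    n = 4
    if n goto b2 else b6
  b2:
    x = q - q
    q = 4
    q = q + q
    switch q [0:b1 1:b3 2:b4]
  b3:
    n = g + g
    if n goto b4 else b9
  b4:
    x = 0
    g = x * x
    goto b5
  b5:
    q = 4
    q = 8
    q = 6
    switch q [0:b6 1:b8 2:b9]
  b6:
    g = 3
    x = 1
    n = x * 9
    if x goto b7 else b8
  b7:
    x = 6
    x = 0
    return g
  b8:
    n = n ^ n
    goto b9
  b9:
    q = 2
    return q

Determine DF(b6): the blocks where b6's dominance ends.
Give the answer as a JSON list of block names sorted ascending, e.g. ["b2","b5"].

Answer: ["b8"]

Working:
idom tree: b1←b0 b2←b1 b3←b2 b4←b2 b5←b4 b6←b1 b7←b6 b8←b1 b9←b1
Dom at joins:
  b1: preds {b0,b2}: {b0} ∩ {b0,b1,b2} = {b0}; idom=b0
  b4: preds {b2,b3}: {b0,b1,b2} ∩ {b0,b1,b2,b3} = {b0,b1,b2}; idom=b2
  b6: preds {b1,b5}: {b0,b1} ∩ {b0,b1,b2,b4,b5} = {b0,b1}; idom=b1
  b8: preds {b5,b6}: {b0,b1,b2,b4,b5} ∩ {b0,b1,b6} = {b0,b1}; idom=b1
  b9: preds {b3,b5,b8}: {b0,b1,b2,b3} ∩ {b0,b1,b2,b4,b5} ∩ {b0,b1,b8} = {b0,b1}; idom=b1

DF walk-up:
  join b1 pred b0: · stop@b0
  join b1 pred b2: b2→b1 stop@b0
  join b4 pred b2: · stop@b2
  join b4 pred b3: b3 stop@b2
  join b6 pred b1: · stop@b1
  join b6 pred b5: b5→b4→b2 stop@b1
  join b8 pred b5: b5→b4→b2 stop@b1
  join b8 pred b6: b6 stop@b1
  join b9 pred b3: b3→b2 stop@b1
  join b9 pred b5: b5→b4→b2 stop@b1
  join b9 pred b8: b8 stop@b1
  DF(b0)=∅
  DF(b1)={b1}
  DF(b2)={b1,b6,b8,b9}
  DF(b3)={b4,b9}
  DF(b4)={b6,b8,b9}
  DF(b5)={b6,b8,b9}
  DF(b6)={b8}
  DF(b7)=∅
  DF(b8)={b9}
  DF(b9)=∅

DF(b6) = ["b8"]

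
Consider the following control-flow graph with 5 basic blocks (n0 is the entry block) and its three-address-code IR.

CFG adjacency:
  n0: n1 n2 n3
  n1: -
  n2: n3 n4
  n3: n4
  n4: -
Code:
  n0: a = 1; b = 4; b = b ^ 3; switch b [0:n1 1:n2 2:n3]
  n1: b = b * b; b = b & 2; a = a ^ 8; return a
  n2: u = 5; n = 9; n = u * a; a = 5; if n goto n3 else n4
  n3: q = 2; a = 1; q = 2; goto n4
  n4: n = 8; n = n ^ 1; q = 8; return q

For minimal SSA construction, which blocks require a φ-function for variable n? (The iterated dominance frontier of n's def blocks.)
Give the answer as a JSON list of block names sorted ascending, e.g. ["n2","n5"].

idom tree: n1←n0 n2←n0 n3←n0 n4←n0
Join-block Dom:
  n3: preds {n0,n2}: {n0} ∩ {n0,n2} = {n0}; idom=n0
  n4: preds {n2,n3}: {n0,n2} ∩ {n0,n3} = {n0}; idom=n0

DF derivation:
  join n3 pred n0: · stop@n0
  join n3 pred n2: n2 stop@n0
  join n4 pred n2: n2 stop@n0
  join n4 pred n3: n3 stop@n0
  n0 → ∅
  n1 → ∅
  n2 → {n3,n4}
  n3 → {n4}
  n4 → ∅

φ for n: defs {n2,n4}
  DF⁺ = {n3,n4}

Answer: ["n3", "n4"]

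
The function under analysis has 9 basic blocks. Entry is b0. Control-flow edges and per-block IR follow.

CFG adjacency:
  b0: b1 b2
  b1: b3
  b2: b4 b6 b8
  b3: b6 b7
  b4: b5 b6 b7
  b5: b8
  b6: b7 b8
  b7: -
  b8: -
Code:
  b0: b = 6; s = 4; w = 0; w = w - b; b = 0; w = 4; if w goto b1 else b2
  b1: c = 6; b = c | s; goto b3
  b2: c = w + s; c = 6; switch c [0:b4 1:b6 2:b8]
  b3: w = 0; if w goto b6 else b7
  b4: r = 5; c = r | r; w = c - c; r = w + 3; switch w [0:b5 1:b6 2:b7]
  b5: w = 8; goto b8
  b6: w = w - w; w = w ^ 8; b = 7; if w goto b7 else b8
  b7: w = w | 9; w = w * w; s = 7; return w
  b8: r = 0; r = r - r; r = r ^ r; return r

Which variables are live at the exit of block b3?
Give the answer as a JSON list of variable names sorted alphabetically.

Answer: ["w"]

Derivation:
Per-block:
  b0 def {b,s,w} use ∅
  b1 def {b,c} use {s}
  b2 def {c} use {s,w}
  b3 def {w} use ∅
  b4 def {c,r,w} use ∅
  b5 def {w} use ∅
  b6 def {b,w} use {w}
  b7 def {s,w} use {w}
  b8 def {r} use ∅

Backward fixpoint:
  b0: in=∅ out={s,w}
  b1: in={s} out=∅
  b2: in={s,w} out={w}
  b3: in=∅ out={w}
  b4: in=∅ out={w}
  b5: in=∅ out=∅
  b6: in={w} out={w}
  b7: in={w} out=∅
  b8: in=∅ out=∅

live-out(b3) = ["w"]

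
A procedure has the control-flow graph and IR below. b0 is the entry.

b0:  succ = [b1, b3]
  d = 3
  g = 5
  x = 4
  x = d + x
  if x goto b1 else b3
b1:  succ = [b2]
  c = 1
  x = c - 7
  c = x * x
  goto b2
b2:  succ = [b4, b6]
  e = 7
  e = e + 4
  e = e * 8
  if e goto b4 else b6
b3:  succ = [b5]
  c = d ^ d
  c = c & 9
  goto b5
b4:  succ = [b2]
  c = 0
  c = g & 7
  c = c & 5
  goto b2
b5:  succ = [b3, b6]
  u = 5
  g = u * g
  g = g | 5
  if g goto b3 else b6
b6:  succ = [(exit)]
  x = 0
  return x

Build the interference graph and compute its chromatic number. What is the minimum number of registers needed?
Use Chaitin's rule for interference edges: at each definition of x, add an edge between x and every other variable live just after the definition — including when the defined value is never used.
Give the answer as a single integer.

Answer: 3

Derivation:
Per-block:
  b0: {d,g,x} / ∅
  b1: {c,x} / ∅
  b2: {e} / ∅
  b3: {c} / {d}
  b4: {c} / {g}
  b5: {g,u} / {g}
  b6: {x} / ∅

Liveness:
  b0: in=∅ out={d,g}
  b1: in={g} out={g}
  b2: in={g} out={g}
  b3: in={d,g} out={d,g}
  b4: in={g} out={g}
  b5: in={d,g} out={d,g}
  b6: in=∅ out=∅

Interfere edges:
  c — {d,g}
  d — {c,g,u,x}
  e — {g}
  g — {c,d,e,u,x}
  u — {d,g}
  x — {d,g}

Registers:
  clique {c,d,g} ⇒ need ≥ 3
  assign c→c2 d→c1 e→c1 g→c0 u→c2 x→c2 — no edge inside a register ⇒ χ ≤ 3
  χ = 3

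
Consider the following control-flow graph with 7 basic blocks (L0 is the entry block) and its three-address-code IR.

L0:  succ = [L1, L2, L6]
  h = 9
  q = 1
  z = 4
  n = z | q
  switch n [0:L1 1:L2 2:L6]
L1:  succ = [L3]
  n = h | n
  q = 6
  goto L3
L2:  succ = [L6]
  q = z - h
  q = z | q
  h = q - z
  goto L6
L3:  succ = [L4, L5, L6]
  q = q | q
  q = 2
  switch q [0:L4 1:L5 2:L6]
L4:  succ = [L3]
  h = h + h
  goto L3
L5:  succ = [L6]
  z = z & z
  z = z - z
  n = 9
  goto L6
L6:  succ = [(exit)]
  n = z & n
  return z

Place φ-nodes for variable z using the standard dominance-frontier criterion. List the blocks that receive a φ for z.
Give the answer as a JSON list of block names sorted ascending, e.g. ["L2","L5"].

idom tree: L1←L0 L2←L0 L3←L1 L4←L3 L5←L3 L6←L0
Join-block Dom:
  L3: preds {L1,L4}: {L0,L1} ∩ {L0,L1,L3,L4} = {L0,L1}; idom=L1
  L6: preds {L0,L2,L3,L5}: {L0} ∩ {L0,L2} ∩ {L0,L1,L3} ∩ {L0,L1,L3,L5} = {L0}; idom=L0

DF walk-up:
  L3←L1: walk · to L1
  L3←L4: walk L4→L3 to L1
  L6←L0: walk · to L0
  L6←L2: walk L2 to L0
  L6←L3: walk L3→L1 to L0
  L6←L5: walk L5→L3→L1 to L0
  L0 → ∅
  L1 → {L6}
  L2 → {L6}
  L3 → {L3,L6}
  L4 → {L3}
  L5 → {L6}
  L6 → ∅

φ for z: defs {L0,L5}
  DF⁺ = {L6}

Answer: ["L6"]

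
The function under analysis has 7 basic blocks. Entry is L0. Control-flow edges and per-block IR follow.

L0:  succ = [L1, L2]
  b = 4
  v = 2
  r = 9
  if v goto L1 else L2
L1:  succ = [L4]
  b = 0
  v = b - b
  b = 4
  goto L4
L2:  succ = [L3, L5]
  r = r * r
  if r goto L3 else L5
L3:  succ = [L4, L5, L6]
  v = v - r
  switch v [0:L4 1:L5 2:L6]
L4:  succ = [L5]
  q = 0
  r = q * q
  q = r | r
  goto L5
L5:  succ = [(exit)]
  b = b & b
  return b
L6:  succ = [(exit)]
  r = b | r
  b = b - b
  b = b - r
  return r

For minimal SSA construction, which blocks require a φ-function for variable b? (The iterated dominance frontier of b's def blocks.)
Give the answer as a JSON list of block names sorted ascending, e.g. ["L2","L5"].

idom tree: L1←L0 L2←L0 L3←L2 L4←L0 L5←L0 L6←L3
Dom at joins:
  L4: preds {L1,L3}: {L0,L1} ∩ {L0,L2,L3} = {L0}; idom=L0
  L5: preds {L2,L3,L4}: {L0,L2} ∩ {L0,L2,L3} ∩ {L0,L4} = {L0}; idom=L0

Frontier:
  L4←L1: walk L1 to L0
  L4←L3: walk L3→L2 to L0
  L5←L2: walk L2 to L0
  L5←L3: walk L3→L2 to L0
  L5←L4: walk L4 to L0
  L0: DF=∅
  L1: DF={L4}
  L2: DF={L4,L5}
  L3: DF={L4,L5}
  L4: DF={L5}
  L5: DF=∅
  L6: DF=∅

φ for b: defs {L0,L1,L5,L6}
  DF⁺ = {L4,L5}

Answer: ["L4", "L5"]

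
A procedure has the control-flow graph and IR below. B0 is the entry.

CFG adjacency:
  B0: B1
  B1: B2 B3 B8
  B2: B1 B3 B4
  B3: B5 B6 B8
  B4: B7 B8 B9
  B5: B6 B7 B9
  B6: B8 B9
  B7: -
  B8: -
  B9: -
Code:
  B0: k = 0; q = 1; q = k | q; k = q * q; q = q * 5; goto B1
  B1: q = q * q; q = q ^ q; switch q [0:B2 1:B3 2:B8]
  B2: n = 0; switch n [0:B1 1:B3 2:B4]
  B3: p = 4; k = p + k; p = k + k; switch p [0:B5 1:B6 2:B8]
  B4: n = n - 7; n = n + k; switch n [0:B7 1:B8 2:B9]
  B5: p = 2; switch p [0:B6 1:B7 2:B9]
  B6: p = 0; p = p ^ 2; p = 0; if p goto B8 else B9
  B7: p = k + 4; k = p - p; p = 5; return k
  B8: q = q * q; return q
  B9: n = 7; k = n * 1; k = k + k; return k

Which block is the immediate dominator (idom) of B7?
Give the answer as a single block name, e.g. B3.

Answer: B1

Derivation:
idom tree: B1←B0 B2←B1 B3←B1 B4←B2 B5←B3 B6←B3 B7←B1 B8←B1 B9←B1
Join-block Dom:
  B1: preds {B0,B2}: {B0} ∩ {B0,B1,B2} = {B0}; idom=B0
  B3: preds {B1,B2}: {B0,B1} ∩ {B0,B1,B2} = {B0,B1}; idom=B1
  B6: preds {B3,B5}: {B0,B1,B3} ∩ {B0,B1,B3,B5} = {B0,B1,B3}; idom=B3
  B7: preds {B4,B5}: {B0,B1,B2,B4} ∩ {B0,B1,B3,B5} = {B0,B1}; idom=B1
  B8: preds {B1,B3,B4,B6}: {B0,B1} ∩ {B0,B1,B3} ∩ {B0,B1,B2,B4} ∩ {B0,B1,B3,B6} = {B0,B1}; idom=B1
  B9: preds {B4,B5,B6}: {B0,B1,B2,B4} ∩ {B0,B1,B3,B5} ∩ {B0,B1,B3,B6} = {B0,B1}; idom=B1

idom(B7) = B1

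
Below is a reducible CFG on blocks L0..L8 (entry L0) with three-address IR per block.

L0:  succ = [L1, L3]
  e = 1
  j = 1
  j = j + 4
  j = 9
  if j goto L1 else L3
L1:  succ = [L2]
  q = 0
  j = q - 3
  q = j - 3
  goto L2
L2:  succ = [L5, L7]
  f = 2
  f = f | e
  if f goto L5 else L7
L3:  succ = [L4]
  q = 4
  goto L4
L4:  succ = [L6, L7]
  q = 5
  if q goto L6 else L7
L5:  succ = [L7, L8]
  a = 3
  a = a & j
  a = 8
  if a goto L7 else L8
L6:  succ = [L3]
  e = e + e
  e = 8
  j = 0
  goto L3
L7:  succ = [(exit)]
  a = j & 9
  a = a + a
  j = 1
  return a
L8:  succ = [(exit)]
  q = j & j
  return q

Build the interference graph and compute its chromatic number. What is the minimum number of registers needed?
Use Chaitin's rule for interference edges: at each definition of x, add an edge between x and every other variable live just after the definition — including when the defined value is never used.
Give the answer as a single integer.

Answer: 3

Working:
Per-block:
  L0: {e,j} / ∅
  L1: {j,q} / ∅
  L2: {f} / {e}
  L3: {q} / ∅
  L4: {q} / ∅
  L5: {a} / {j}
  L6: {e,j} / {e}
  L7: {a,j} / {j}
  L8: {q} / {j}

Backward fixpoint:
  L0: in=∅ out={e,j}
  L1: in={e} out={e,j}
  L2: in={e,j} out={j}
  L3: in={e,j} out={e,j}
  L4: in={e,j} out={e,j}
  L5: in={j} out={j}
  L6: in={e} out={e,j}
  L7: in={j} out=∅
  L8: in={j} out=∅

Interfere edges:
  a↔{j}
  e↔{f,j,q}
  f↔{e,j}
  j↔{a,e,f,q}
  q↔{e,j}

Colouring:
  {e,f,j} pairwise interfere (3-clique) ⇒ χ ≥ 3
  assign a→R1 e→R1 f→R2 j→R0 q→R2 — no edge inside a register ⇒ χ ≤ 3
  χ = 3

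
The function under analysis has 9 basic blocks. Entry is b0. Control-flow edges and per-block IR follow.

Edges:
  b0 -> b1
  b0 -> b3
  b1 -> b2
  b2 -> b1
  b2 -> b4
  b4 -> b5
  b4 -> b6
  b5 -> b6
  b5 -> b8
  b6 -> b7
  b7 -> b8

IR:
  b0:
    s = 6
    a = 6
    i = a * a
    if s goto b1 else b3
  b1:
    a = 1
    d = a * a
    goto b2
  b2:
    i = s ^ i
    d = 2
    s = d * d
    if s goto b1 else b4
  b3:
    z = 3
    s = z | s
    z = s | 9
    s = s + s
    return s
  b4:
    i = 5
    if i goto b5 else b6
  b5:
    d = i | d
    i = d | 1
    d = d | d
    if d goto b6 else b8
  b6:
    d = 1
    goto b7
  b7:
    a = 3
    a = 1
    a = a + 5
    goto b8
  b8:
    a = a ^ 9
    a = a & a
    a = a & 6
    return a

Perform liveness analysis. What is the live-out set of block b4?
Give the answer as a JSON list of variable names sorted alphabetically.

Answer: ["a", "d", "i"]

Analysis:
Block summaries:
  b0: {a,i,s} / ∅
  b1: {a,d} / ∅
  b2: {d,i,s} / {i,s}
  b3: {s,z} / {s}
  b4: {i} / ∅
  b5: {d,i} / {d,i}
  b6: {d} / ∅
  b7: {a} / ∅
  b8: {a} / {a}

Backward fixpoint:
  b0 li=∅ lo={i,s}
  b1 li={i,s} lo={a,i,s}
  b2 li={a,i,s} lo={a,d,i,s}
  b3 li={s} lo=∅
  b4 li={a,d} lo={a,d,i}
  b5 li={a,d,i} lo={a}
  b6 li=∅ lo=∅
  b7 li=∅ lo={a}
  b8 li={a} lo=∅

live-out(b4) = ["a", "d", "i"]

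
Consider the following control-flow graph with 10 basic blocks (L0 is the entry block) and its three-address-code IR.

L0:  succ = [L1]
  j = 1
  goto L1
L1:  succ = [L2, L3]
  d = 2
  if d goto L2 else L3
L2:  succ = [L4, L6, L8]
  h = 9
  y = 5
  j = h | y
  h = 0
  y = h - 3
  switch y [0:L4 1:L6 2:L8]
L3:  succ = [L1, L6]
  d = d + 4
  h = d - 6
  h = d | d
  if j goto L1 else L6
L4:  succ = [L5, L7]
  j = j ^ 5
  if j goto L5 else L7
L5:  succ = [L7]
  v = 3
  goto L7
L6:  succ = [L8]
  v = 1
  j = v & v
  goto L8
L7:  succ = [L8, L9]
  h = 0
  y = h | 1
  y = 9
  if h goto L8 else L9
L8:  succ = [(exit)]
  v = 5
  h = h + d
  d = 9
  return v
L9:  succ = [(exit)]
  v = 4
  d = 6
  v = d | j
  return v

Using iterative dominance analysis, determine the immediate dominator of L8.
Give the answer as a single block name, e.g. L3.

Answer: L1

Working:
idom tree: L1←L0 L2←L1 L3←L1 L4←L2 L5←L4 L6←L1 L7←L4 L8←L1 L9←L7
Join-block Dom:
  L1: preds {L0,L3}: {L0} ∩ {L0,L1,L3} = {L0}; idom=L0
  L6: preds {L2,L3}: {L0,L1,L2} ∩ {L0,L1,L3} = {L0,L1}; idom=L1
  L7: preds {L4,L5}: {L0,L1,L2,L4} ∩ {L0,L1,L2,L4,L5} = {L0,L1,L2,L4}; idom=L4
  L8: preds {L2,L6,L7}: {L0,L1,L2} ∩ {L0,L1,L6} ∩ {L0,L1,L2,L4,L7} = {L0,L1}; idom=L1

idom(L8) = L1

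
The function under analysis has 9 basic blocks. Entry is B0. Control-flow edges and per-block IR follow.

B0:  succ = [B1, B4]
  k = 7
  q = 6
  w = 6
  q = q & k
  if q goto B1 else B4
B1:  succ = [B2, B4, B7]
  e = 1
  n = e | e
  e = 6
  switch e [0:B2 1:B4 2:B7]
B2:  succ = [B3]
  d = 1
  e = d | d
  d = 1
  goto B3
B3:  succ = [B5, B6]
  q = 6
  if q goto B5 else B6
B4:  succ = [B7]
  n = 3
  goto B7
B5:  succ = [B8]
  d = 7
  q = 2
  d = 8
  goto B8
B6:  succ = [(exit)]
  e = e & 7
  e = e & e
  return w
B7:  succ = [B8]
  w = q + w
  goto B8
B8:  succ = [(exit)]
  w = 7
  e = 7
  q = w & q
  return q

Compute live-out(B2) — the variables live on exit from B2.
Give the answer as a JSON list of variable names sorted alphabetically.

Answer: ["e", "w"]

Working:
Per-block:
  B0 def {k,q,w} use ∅
  B1 def {e,n} use ∅
  B2 def {d,e} use ∅
  B3 def {q} use ∅
  B4 def {n} use ∅
  B5 def {d,q} use ∅
  B6 def {e} use {e,w}
  B7 def {w} use {q,w}
  B8 def {e,q,w} use {q}

Liveness:
  B0 li=∅ lo={q,w}
  B1 li={q,w} lo={q,w}
  B2 li={w} lo={e,w}
  B3 li={e,w} lo={e,w}
  B4 li={q,w} lo={q,w}
  B5 li=∅ lo={q}
  B6 li={e,w} lo=∅
  B7 li={q,w} lo={q}
  B8 li={q} lo=∅

live-out(B2) = ["e", "w"]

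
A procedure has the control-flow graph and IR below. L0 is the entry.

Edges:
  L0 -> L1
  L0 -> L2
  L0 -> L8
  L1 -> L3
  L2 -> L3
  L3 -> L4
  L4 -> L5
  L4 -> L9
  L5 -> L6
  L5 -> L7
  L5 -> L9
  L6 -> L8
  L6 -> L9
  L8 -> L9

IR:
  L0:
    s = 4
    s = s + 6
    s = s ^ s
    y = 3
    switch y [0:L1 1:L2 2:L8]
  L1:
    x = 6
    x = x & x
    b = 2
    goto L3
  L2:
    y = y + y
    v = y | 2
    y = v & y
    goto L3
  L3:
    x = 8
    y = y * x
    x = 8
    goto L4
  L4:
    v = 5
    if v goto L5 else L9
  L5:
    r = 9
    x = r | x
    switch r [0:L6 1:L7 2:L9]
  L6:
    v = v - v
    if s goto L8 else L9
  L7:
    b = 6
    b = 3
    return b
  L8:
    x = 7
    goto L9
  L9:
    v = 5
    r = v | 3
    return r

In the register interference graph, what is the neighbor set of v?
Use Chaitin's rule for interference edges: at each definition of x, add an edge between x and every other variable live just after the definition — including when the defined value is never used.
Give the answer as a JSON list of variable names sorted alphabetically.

Answer: ["r", "s", "x", "y"]

Derivation:
Block summaries:
  L0: {s,y} / ∅
  L1: {b,x} / ∅
  L2: {v,y} / {y}
  L3: {x,y} / {y}
  L4: {v} / ∅
  L5: {r,x} / {x}
  L6: {v} / {s,v}
  L7: {b} / ∅
  L8: {x} / ∅
  L9: {r,v} / ∅

Liveness:
  L0 li=∅ lo={s,y}
  L1 li={s,y} lo={s,y}
  L2 li={s,y} lo={s,y}
  L3 li={s,y} lo={s,x}
  L4 li={s,x} lo={s,v,x}
  L5 li={s,v,x} lo={s,v}
  L6 li={s,v} lo=∅
  L7 li=∅ lo=∅
  L8 li=∅ lo=∅
  L9 li=∅ lo=∅

Interference:
  b: {s,y}
  r: {s,v,x}
  s: {b,r,v,x,y}
  v: {r,s,x,y}
  x: {r,s,v,y}
  y: {b,s,v,x}

N(v) = ["r", "s", "x", "y"]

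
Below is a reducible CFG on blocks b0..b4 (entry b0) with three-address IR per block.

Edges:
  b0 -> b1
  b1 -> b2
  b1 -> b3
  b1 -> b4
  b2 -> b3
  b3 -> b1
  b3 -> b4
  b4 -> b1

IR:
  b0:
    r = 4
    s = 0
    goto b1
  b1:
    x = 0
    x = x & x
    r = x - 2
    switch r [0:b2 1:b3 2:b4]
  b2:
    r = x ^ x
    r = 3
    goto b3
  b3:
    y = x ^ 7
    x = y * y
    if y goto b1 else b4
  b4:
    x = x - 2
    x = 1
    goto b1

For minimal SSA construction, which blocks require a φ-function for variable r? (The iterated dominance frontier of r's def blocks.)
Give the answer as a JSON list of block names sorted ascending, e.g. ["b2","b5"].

Answer: ["b1", "b3", "b4"]

Analysis:
idom tree: b1←b0 b2←b1 b3←b1 b4←b1
Dom∩ at merges:
  b1: preds {b0,b3,b4}: {b0} ∩ {b0,b1,b3} ∩ {b0,b1,b4} = {b0}; idom=b0
  b3: preds {b1,b2}: {b0,b1} ∩ {b0,b1,b2} = {b0,b1}; idom=b1
  b4: preds {b1,b3}: {b0,b1} ∩ {b0,b1,b3} = {b0,b1}; idom=b1

DF walk-up:
  join b1 pred b0: · stop@b0
  join b1 pred b3: b3→b1 stop@b0
  join b1 pred b4: b4→b1 stop@b0
  join b3 pred b1: · stop@b1
  join b3 pred b2: b2 stop@b1
  join b4 pred b1: · stop@b1
  join b4 pred b3: b3 stop@b1
  DF(b0)=∅
  DF(b1)={b1}
  DF(b2)={b3}
  DF(b3)={b1,b4}
  DF(b4)={b1}

φ for r: defs {b0,b1,b2}
  DF⁺ = {b1,b3,b4}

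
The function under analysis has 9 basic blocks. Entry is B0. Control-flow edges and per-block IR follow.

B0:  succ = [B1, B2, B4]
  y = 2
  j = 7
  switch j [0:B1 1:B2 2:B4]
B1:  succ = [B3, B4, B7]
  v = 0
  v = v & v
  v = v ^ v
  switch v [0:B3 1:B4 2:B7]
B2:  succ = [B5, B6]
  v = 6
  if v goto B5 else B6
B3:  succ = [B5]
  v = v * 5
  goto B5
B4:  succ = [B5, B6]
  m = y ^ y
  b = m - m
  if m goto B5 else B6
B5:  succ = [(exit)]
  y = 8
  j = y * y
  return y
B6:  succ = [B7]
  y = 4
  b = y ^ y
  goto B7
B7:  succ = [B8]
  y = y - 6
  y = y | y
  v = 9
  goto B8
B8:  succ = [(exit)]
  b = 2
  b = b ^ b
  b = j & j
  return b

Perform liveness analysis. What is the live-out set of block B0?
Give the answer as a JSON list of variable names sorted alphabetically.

Answer: ["j", "y"]

Analysis:
Per-block:
  B0 def {j,y} use ∅
  B1 def {v} use ∅
  B2 def {v} use ∅
  B3 def {v} use {v}
  B4 def {b,m} use {y}
  B5 def {j,y} use ∅
  B6 def {b,y} use ∅
  B7 def {v,y} use {y}
  B8 def {b} use {j}

Live sets:
  B0 li=∅ lo={j,y}
  B1 li={j,y} lo={j,v,y}
  B2 li={j} lo={j}
  B3 li={v} lo=∅
  B4 li={j,y} lo={j}
  B5 li=∅ lo=∅
  B6 li={j} lo={j,y}
  B7 li={j,y} lo={j}
  B8 li={j} lo=∅

live-out(B0) = ["j", "y"]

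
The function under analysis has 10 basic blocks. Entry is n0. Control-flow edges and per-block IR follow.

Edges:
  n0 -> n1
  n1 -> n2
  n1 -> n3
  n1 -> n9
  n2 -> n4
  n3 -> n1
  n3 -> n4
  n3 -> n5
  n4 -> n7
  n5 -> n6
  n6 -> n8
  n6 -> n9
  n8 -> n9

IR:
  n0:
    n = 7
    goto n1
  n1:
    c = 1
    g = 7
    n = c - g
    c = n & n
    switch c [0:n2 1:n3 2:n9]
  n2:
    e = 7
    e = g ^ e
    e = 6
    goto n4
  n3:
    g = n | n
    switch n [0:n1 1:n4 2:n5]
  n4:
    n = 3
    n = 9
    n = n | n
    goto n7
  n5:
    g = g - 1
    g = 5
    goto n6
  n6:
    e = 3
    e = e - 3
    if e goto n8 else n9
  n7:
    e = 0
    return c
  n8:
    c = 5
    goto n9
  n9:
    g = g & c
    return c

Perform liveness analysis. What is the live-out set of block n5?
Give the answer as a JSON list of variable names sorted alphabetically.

Block summaries:
  n0 def {n} use ∅
  n1 def {c,g,n} use ∅
  n2 def {e} use {g}
  n3 def {g} use {n}
  n4 def {n} use ∅
  n5 def {g} use {g}
  n6 def {e} use ∅
  n7 def {e} use {c}
  n8 def {c} use ∅
  n9 def {g} use {c,g}

Backward fixpoint:
  n0 li=∅ lo=∅
  n1 li=∅ lo={c,g,n}
  n2 li={c,g} lo={c}
  n3 li={c,n} lo={c,g}
  n4 li={c} lo={c}
  n5 li={c,g} lo={c,g}
  n6 li={c,g} lo={c,g}
  n7 li={c} lo=∅
  n8 li={g} lo={c,g}
  n9 li={c,g} lo=∅

live-out(n5) = ["c", "g"]

Answer: ["c", "g"]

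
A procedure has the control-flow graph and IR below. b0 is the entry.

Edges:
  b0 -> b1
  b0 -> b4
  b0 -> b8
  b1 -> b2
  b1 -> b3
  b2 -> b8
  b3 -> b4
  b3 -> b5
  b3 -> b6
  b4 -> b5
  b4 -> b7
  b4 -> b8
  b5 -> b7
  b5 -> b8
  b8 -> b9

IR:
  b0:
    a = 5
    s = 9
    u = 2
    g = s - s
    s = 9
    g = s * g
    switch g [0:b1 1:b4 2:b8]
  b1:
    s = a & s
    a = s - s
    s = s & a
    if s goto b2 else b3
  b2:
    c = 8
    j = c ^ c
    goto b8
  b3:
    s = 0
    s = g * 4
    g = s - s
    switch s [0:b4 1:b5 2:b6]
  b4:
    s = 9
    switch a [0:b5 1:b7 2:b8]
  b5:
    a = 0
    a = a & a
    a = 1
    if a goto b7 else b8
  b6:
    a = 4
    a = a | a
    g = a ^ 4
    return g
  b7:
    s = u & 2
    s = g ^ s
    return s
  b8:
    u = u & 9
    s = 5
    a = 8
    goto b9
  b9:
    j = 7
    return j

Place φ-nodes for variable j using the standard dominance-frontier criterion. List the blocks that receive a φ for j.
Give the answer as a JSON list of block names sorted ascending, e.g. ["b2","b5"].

idom tree: b1←b0 b2←b1 b3←b1 b4←b0 b5←b0 b6←b3 b7←b0 b8←b0 b9←b8
Dom at joins:
  b4: preds {b0,b3}: {b0} ∩ {b0,b1,b3} = {b0}; idom=b0
  b5: preds {b3,b4}: {b0,b1,b3} ∩ {b0,b4} = {b0}; idom=b0
  b7: preds {b4,b5}: {b0,b4} ∩ {b0,b5} = {b0}; idom=b0
  b8: preds {b0,b2,b4,b5}: {b0} ∩ {b0,b1,b2} ∩ {b0,b4} ∩ {b0,b5} = {b0}; idom=b0

DF walk-up:
  join b4 pred b0: · stop@b0
  join b4 pred b3: b3→b1 stop@b0
  join b5 pred b3: b3→b1 stop@b0
  join b5 pred b4: b4 stop@b0
  join b7 pred b4: b4 stop@b0
  join b7 pred b5: b5 stop@b0
  join b8 pred b0: · stop@b0
  join b8 pred b2: b2→b1 stop@b0
  join b8 pred b4: b4 stop@b0
  join b8 pred b5: b5 stop@b0
  b0: DF=∅
  b1: DF={b4,b5,b8}
  b2: DF={b8}
  b3: DF={b4,b5}
  b4: DF={b5,b7,b8}
  b5: DF={b7,b8}
  b6: DF=∅
  b7: DF=∅
  b8: DF=∅
  b9: DF=∅

φ for j: defs {b2,b9}
  DF⁺ = {b8}

Answer: ["b8"]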